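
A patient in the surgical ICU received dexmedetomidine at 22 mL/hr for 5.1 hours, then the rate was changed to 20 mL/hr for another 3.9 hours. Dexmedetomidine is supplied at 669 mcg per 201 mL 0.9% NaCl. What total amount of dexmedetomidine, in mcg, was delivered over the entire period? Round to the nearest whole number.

Concentration = 669 mcg ÷ 201 mL = 3.328358 mcg/mL
Stage 1: 22 mL/hr × 5.1 hr = 112.2 mL → 112.2 mL × 3.328358 mcg/mL = 373.4418 mcg
Stage 2: 20 mL/hr × 3.9 hr = 78 mL → 78 mL × 3.328358 mcg/mL = 259.6119 mcg
Total = 373.4418 + 259.6119 = 633.0537 mcg

633 mcg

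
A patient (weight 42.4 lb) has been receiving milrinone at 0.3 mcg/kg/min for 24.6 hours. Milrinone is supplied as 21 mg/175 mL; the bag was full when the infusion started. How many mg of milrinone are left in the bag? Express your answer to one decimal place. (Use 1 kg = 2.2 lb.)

12.5 mg

Weight = 42.4 lb ÷ 2.2 lb/kg = 19.27273 kg
Dose = 0.3 mcg/kg/min × 19.27273 kg = 5.781818 mcg/min
5.781818 mcg/min × 60 min/hr = 346.9091 mcg/hr
Concentration = 21 mg ÷ 175 mL = 0.12 mg/mL = 120 mcg/mL
Rate = 346.9091 mcg/hr ÷ 120 mcg/mL = 2.890909 mL/hr
Volume infused = 2.890909 mL/hr × 24.6 hr = 71.11636 mL
Volume remaining = 175 − 71.11636 = 103.8836 mL
Drug remaining = 103.8836 mL × 120 mcg/mL = 12466.04 mcg = 12.46604 mg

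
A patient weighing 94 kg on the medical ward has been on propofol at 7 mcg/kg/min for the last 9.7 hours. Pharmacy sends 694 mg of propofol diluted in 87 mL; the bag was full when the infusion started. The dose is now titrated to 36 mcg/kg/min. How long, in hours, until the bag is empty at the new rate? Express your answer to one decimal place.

1.5 hours

Initial rate:
Dose = 7 mcg/kg/min × 94 kg = 658 mcg/min
658 mcg/min × 60 min/hr = 39480 mcg/hr
Concentration = 694 mg ÷ 87 mL = 7.977011 mg/mL = 7977.011 mcg/mL
Rate = 39480 mcg/hr ÷ 7977.011 mcg/mL = 4.949222 mL/hr
Volume infused so far = 4.949222 mL/hr × 9.7 hr = 48.00745 mL
Volume remaining = 87 − 48.00745 = 38.99255 mL
New rate:
Dose = 36 mcg/kg/min × 94 kg = 3384 mcg/min
3384 mcg/min × 60 min/hr = 203040 mcg/hr
Rate = 203040 mcg/hr ÷ 7977.011 mcg/mL = 25.45314 mL/hr
Time remaining = 38.99255 mL ÷ 25.45314 mL/hr = 1.531935 hr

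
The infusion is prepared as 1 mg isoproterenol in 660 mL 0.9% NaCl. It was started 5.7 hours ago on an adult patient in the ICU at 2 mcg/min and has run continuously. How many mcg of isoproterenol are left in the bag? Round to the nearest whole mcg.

2 mcg/min × 60 min/hr = 120 mcg/hr
Concentration = 1 mg ÷ 660 mL = 0.001515152 mg/mL = 1.515152 mcg/mL
Rate = 120 mcg/hr ÷ 1.515152 mcg/mL = 79.2 mL/hr
Volume infused = 79.2 mL/hr × 5.7 hr = 451.44 mL
Volume remaining = 660 − 451.44 = 208.56 mL
Drug remaining = 208.56 mL × 1.515152 mcg/mL = 316 mcg

316 mcg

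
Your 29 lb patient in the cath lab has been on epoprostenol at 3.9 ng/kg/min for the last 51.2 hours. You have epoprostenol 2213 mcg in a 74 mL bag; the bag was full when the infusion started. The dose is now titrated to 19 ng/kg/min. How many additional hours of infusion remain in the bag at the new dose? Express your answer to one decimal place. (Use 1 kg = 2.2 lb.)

Initial rate:
Weight = 29 lb ÷ 2.2 lb/kg = 13.18182 kg
Dose = 3.9 ng/kg/min × 13.18182 kg = 51.40909 ng/min
51.40909 ng/min × 60 min/hr = 3084.545 ng/hr
Concentration = 2213 mcg ÷ 74 mL = 29.90541 mcg/mL = 29905.41 ng/mL
Rate = 3084.545 ng/hr ÷ 29905.41 ng/mL = 0.1031434 mL/hr
Volume infused so far = 0.1031434 mL/hr × 51.2 hr = 5.280943 mL
Volume remaining = 74 − 5.280943 = 68.71906 mL
New rate:
Dose = 19 ng/kg/min × 13.18182 kg = 250.4545 ng/min
250.4545 ng/min × 60 min/hr = 15027.27 ng/hr
Rate = 15027.27 ng/hr ÷ 29905.41 ng/mL = 0.5024935 mL/hr
Time remaining = 68.71906 mL ÷ 0.5024935 mL/hr = 136.7561 hr

136.8 hours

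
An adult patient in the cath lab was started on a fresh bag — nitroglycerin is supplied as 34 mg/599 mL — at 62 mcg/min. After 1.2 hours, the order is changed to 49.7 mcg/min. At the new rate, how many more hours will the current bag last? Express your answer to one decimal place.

9.9 hours

Initial rate:
62 mcg/min × 60 min/hr = 3720 mcg/hr
Concentration = 34 mg ÷ 599 mL = 0.05676127 mg/mL = 56.76127 mcg/mL
Rate = 3720 mcg/hr ÷ 56.76127 mcg/mL = 65.53765 mL/hr
Volume infused so far = 65.53765 mL/hr × 1.2 hr = 78.64518 mL
Volume remaining = 599 − 78.64518 = 520.3548 mL
New rate:
49.7 mcg/min × 60 min/hr = 2982 mcg/hr
Rate = 2982 mcg/hr ÷ 56.76127 mcg/mL = 52.53582 mL/hr
Time remaining = 520.3548 mL ÷ 52.53582 mL/hr = 9.904762 hr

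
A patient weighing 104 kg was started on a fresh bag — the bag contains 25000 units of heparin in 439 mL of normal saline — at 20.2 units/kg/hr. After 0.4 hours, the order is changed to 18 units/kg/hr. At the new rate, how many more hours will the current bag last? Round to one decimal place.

12.9 hours

Initial rate:
Dose = 20.2 units/kg/hr × 104 kg = 2100.8 units/hr
Concentration = 25000 units ÷ 439 mL = 56.94761 units/mL
Rate = 2100.8 units/hr ÷ 56.94761 units/mL = 36.89005 mL/hr
Volume infused so far = 36.89005 mL/hr × 0.4 hr = 14.75602 mL
Volume remaining = 439 − 14.75602 = 424.244 mL
New rate:
Dose = 18 units/kg/hr × 104 kg = 1872 units/hr
Rate = 1872 units/hr ÷ 56.94761 units/mL = 32.87232 mL/hr
Time remaining = 424.244 mL ÷ 32.87232 mL/hr = 12.90581 hr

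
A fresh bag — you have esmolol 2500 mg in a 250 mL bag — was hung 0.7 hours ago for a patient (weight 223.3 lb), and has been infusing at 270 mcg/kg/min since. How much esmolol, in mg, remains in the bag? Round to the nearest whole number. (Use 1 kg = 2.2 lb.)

Weight = 223.3 lb ÷ 2.2 lb/kg = 101.5 kg
Dose = 270 mcg/kg/min × 101.5 kg = 27405 mcg/min
27405 mcg/min × 60 min/hr = 1644300 mcg/hr
Concentration = 2500 mg ÷ 250 mL = 10 mg/mL = 10000 mcg/mL
Rate = 1644300 mcg/hr ÷ 10000 mcg/mL = 164.43 mL/hr
Volume infused = 164.43 mL/hr × 0.7 hr = 115.101 mL
Volume remaining = 250 − 115.101 = 134.899 mL
Drug remaining = 134.899 mL × 10000 mcg/mL = 1348990 mcg = 1348.99 mg

1349 mg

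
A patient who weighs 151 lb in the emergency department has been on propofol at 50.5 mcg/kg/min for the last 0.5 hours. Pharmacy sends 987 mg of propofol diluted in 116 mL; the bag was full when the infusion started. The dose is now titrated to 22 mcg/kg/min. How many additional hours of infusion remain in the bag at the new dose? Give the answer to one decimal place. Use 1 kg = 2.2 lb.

Initial rate:
Weight = 151 lb ÷ 2.2 lb/kg = 68.63636 kg
Dose = 50.5 mcg/kg/min × 68.63636 kg = 3466.136 mcg/min
3466.136 mcg/min × 60 min/hr = 207968.2 mcg/hr
Concentration = 987 mg ÷ 116 mL = 8.508621 mg/mL = 8508.621 mcg/mL
Rate = 207968.2 mcg/hr ÷ 8508.621 mcg/mL = 24.44206 mL/hr
Volume infused so far = 24.44206 mL/hr × 0.5 hr = 12.22103 mL
Volume remaining = 116 − 12.22103 = 103.779 mL
New rate:
Dose = 22 mcg/kg/min × 68.63636 kg = 1510 mcg/min
1510 mcg/min × 60 min/hr = 90600 mcg/hr
Rate = 90600 mcg/hr ÷ 8508.621 mcg/mL = 10.64802 mL/hr
Time remaining = 103.779 mL ÷ 10.64802 mL/hr = 9.746312 hr

9.7 hours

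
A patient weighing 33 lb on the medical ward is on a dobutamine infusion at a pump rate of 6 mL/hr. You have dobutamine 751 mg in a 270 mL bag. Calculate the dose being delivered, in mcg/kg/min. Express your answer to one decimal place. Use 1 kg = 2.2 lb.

Weight = 33 lb ÷ 2.2 lb/kg = 15 kg
Concentration = 751 mg ÷ 270 mL = 2.781481 mg/mL = 2781.481 mcg/mL
Drug rate = 6 mL/hr × 2781.481 mcg/mL = 16688.89 mcg/hr
16688.89 mcg/hr ÷ 60 min/hr = 278.1481 mcg/min
278.1481 mcg/min ÷ 15 kg = 18.54321 mcg/kg/min

18.5 mcg/kg/min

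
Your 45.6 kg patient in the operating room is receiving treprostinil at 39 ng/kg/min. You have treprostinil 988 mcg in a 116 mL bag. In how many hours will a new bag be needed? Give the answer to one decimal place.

9.3 hours

Dose = 39 ng/kg/min × 45.6 kg = 1778.4 ng/min
1778.4 ng/min × 60 min/hr = 106704 ng/hr
Concentration = 988 mcg ÷ 116 mL = 8.517241 mcg/mL = 8517.241 ng/mL
Rate = 106704 ng/hr ÷ 8517.241 ng/mL = 12.528 mL/hr
Duration = 116 mL ÷ 12.528 mL/hr = 9.259259 hr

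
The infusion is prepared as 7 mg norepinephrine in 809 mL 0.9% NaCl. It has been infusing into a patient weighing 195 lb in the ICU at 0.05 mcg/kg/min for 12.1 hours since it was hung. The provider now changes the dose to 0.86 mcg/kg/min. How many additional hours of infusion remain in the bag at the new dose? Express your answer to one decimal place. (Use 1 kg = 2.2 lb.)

Initial rate:
Weight = 195 lb ÷ 2.2 lb/kg = 88.63636 kg
Dose = 0.05 mcg/kg/min × 88.63636 kg = 4.431818 mcg/min
4.431818 mcg/min × 60 min/hr = 265.9091 mcg/hr
Concentration = 7 mg ÷ 809 mL = 0.008652658 mg/mL = 8.652658 mcg/mL
Rate = 265.9091 mcg/hr ÷ 8.652658 mcg/mL = 30.73149 mL/hr
Volume infused so far = 30.73149 mL/hr × 12.1 hr = 371.8511 mL
Volume remaining = 809 − 371.8511 = 437.1489 mL
New rate:
Dose = 0.86 mcg/kg/min × 88.63636 kg = 76.22727 mcg/min
76.22727 mcg/min × 60 min/hr = 4573.636 mcg/hr
Rate = 4573.636 mcg/hr ÷ 8.652658 mcg/mL = 528.5817 mL/hr
Time remaining = 437.1489 mL ÷ 528.5817 mL/hr = 0.8270225 hr

0.8 hours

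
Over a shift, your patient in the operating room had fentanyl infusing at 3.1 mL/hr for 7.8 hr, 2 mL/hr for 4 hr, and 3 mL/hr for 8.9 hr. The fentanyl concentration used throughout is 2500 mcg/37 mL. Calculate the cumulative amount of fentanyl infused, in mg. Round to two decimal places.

3.98 mg

Concentration = 2500 mcg ÷ 37 mL = 67.56757 mcg/mL
Stage 1: 3.1 mL/hr × 7.8 hr = 24.18 mL → 24.18 mL × 67.56757 mcg/mL = 1633.784 mcg
Stage 2: 2 mL/hr × 4 hr = 8 mL → 8 mL × 67.56757 mcg/mL = 540.5405 mcg
Stage 3: 3 mL/hr × 8.9 hr = 26.7 mL → 26.7 mL × 67.56757 mcg/mL = 1804.054 mcg
Total = 1633.784 + 540.5405 + 1804.054 = 3978.378 mcg = 3.978378 mg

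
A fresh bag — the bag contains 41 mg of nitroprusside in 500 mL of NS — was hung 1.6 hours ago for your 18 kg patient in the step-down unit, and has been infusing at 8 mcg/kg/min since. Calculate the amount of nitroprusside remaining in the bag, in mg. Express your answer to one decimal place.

Dose = 8 mcg/kg/min × 18 kg = 144 mcg/min
144 mcg/min × 60 min/hr = 8640 mcg/hr
Concentration = 41 mg ÷ 500 mL = 0.082 mg/mL = 82 mcg/mL
Rate = 8640 mcg/hr ÷ 82 mcg/mL = 105.3659 mL/hr
Volume infused = 105.3659 mL/hr × 1.6 hr = 168.5854 mL
Volume remaining = 500 − 168.5854 = 331.4146 mL
Drug remaining = 331.4146 mL × 82 mcg/mL = 27176 mcg = 27.176 mg

27.2 mg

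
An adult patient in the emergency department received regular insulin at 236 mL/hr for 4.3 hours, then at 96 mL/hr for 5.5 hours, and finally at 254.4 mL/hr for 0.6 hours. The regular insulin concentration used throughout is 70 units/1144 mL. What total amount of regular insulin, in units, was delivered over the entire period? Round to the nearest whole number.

Concentration = 70 units ÷ 1144 mL = 0.06118881 units/mL
Stage 1: 236 mL/hr × 4.3 hr = 1014.8 mL → 1014.8 mL × 0.06118881 units/mL = 62.09441 units
Stage 2: 96 mL/hr × 5.5 hr = 528 mL → 528 mL × 0.06118881 units/mL = 32.30769 units
Stage 3: 254.4 mL/hr × 0.6 hr = 152.64 mL → 152.64 mL × 0.06118881 units/mL = 9.33986 units
Total = 62.09441 + 32.30769 + 9.33986 = 103.742 units

104 units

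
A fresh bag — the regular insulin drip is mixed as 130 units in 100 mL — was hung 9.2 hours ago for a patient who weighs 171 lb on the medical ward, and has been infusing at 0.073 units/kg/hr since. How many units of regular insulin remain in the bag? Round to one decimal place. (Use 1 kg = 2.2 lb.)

Weight = 171 lb ÷ 2.2 lb/kg = 77.72727 kg
Dose = 0.073 units/kg/hr × 77.72727 kg = 5.674091 units/hr
Concentration = 130 units ÷ 100 mL = 1.3 units/mL
Rate = 5.674091 units/hr ÷ 1.3 units/mL = 4.364685 mL/hr
Volume infused = 4.364685 mL/hr × 9.2 hr = 40.1551 mL
Volume remaining = 100 − 40.1551 = 59.8449 mL
Drug remaining = 59.8449 mL × 1.3 units/mL = 77.79836 units

77.8 units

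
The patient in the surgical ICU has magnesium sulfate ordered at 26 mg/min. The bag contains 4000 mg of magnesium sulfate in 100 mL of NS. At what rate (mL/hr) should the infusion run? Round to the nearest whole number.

26 mg/min × 60 min/hr = 1560 mg/hr
Concentration = 4000 mg ÷ 100 mL = 40 mg/mL
Rate = 1560 mg/hr ÷ 40 mg/mL = 39 mL/hr

39 mL/hr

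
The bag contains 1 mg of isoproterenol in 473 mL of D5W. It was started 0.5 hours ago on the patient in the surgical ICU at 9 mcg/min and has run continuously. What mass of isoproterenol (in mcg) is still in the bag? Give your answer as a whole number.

9 mcg/min × 60 min/hr = 540 mcg/hr
Concentration = 1 mg ÷ 473 mL = 0.002114165 mg/mL = 2.114165 mcg/mL
Rate = 540 mcg/hr ÷ 2.114165 mcg/mL = 255.42 mL/hr
Volume infused = 255.42 mL/hr × 0.5 hr = 127.71 mL
Volume remaining = 473 − 127.71 = 345.29 mL
Drug remaining = 345.29 mL × 2.114165 mcg/mL = 730 mcg

730 mcg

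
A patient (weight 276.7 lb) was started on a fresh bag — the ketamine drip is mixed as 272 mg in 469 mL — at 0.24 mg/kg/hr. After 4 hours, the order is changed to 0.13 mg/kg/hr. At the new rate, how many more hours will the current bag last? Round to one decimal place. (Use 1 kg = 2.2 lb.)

9.3 hours

Initial rate:
Weight = 276.7 lb ÷ 2.2 lb/kg = 125.7727 kg
Dose = 0.24 mg/kg/hr × 125.7727 kg = 30.18545 mg/hr
Concentration = 272 mg ÷ 469 mL = 0.5799574 mg/mL
Rate = 30.18545 mg/hr ÷ 0.5799574 mg/mL = 52.04771 mL/hr
Volume infused so far = 52.04771 mL/hr × 4 hr = 208.1909 mL
Volume remaining = 469 − 208.1909 = 260.8091 mL
New rate:
Dose = 0.13 mg/kg/hr × 125.7727 kg = 16.35045 mg/hr
Rate = 16.35045 mg/hr ÷ 0.5799574 mg/mL = 28.19251 mL/hr
Time remaining = 260.8091 mL ÷ 28.19251 mL/hr = 9.251008 hr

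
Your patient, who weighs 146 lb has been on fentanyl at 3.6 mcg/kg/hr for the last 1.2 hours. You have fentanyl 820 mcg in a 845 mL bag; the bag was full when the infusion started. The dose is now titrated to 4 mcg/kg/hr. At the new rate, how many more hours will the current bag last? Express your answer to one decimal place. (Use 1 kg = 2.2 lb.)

2.0 hours

Initial rate:
Weight = 146 lb ÷ 2.2 lb/kg = 66.36364 kg
Dose = 3.6 mcg/kg/hr × 66.36364 kg = 238.9091 mcg/hr
Concentration = 820 mcg ÷ 845 mL = 0.9704142 mcg/mL
Rate = 238.9091 mcg/hr ÷ 0.9704142 mcg/mL = 246.1929 mL/hr
Volume infused so far = 246.1929 mL/hr × 1.2 hr = 295.4315 mL
Volume remaining = 845 − 295.4315 = 549.5685 mL
New rate:
Dose = 4 mcg/kg/hr × 66.36364 kg = 265.4545 mcg/hr
Rate = 265.4545 mcg/hr ÷ 0.9704142 mcg/mL = 273.5477 mL/hr
Time remaining = 549.5685 mL ÷ 273.5477 mL/hr = 2.009041 hr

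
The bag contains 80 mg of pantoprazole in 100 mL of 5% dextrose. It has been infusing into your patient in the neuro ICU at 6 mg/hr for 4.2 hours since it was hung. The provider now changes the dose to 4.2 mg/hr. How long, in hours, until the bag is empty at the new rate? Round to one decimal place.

13.0 hours

Initial rate:
Concentration = 80 mg ÷ 100 mL = 0.8 mg/mL
Rate = 6 mg/hr ÷ 0.8 mg/mL = 7.5 mL/hr
Volume infused so far = 7.5 mL/hr × 4.2 hr = 31.5 mL
Volume remaining = 100 − 31.5 = 68.5 mL
New rate:
Rate = 4.2 mg/hr ÷ 0.8 mg/mL = 5.25 mL/hr
Time remaining = 68.5 mL ÷ 5.25 mL/hr = 13.04762 hr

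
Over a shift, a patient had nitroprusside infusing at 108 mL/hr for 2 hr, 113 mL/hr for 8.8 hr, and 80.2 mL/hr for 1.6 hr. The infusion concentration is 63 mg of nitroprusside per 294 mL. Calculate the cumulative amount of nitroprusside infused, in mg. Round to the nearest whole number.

287 mg

Concentration = 63 mg ÷ 294 mL = 0.2142857 mg/mL
Stage 1: 108 mL/hr × 2 hr = 216 mL → 216 mL × 0.2142857 mg/mL = 46.28571 mg
Stage 2: 113 mL/hr × 8.8 hr = 994.4 mL → 994.4 mL × 0.2142857 mg/mL = 213.0857 mg
Stage 3: 80.2 mL/hr × 1.6 hr = 128.32 mL → 128.32 mL × 0.2142857 mg/mL = 27.49714 mg
Total = 46.28571 + 213.0857 + 27.49714 = 286.8686 mg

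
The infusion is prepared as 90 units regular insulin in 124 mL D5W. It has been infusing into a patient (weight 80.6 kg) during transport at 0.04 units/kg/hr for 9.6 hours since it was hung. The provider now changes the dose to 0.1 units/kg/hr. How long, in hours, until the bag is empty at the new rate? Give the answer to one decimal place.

7.3 hours

Initial rate:
Dose = 0.04 units/kg/hr × 80.6 kg = 3.224 units/hr
Concentration = 90 units ÷ 124 mL = 0.7258065 units/mL
Rate = 3.224 units/hr ÷ 0.7258065 units/mL = 4.441956 mL/hr
Volume infused so far = 4.441956 mL/hr × 9.6 hr = 42.64277 mL
Volume remaining = 124 − 42.64277 = 81.35723 mL
New rate:
Dose = 0.1 units/kg/hr × 80.6 kg = 8.06 units/hr
Rate = 8.06 units/hr ÷ 0.7258065 units/mL = 11.10489 mL/hr
Time remaining = 81.35723 mL ÷ 11.10489 mL/hr = 7.326253 hr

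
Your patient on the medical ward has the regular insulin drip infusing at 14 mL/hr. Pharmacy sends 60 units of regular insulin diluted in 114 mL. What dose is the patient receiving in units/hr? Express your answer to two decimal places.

7.37 units/hr

Concentration = 60 units ÷ 114 mL = 0.5263158 units/mL
Drug rate = 14 mL/hr × 0.5263158 units/mL = 7.368421 units/hr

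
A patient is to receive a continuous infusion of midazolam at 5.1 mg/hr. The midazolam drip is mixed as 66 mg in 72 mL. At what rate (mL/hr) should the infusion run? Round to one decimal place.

5.6 mL/hr

Concentration = 66 mg ÷ 72 mL = 0.9166667 mg/mL
Rate = 5.1 mg/hr ÷ 0.9166667 mg/mL = 5.563636 mL/hr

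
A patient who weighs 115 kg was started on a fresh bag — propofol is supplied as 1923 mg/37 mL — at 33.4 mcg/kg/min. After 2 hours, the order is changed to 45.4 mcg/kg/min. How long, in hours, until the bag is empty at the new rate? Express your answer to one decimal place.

4.7 hours

Initial rate:
Dose = 33.4 mcg/kg/min × 115 kg = 3841 mcg/min
3841 mcg/min × 60 min/hr = 230460 mcg/hr
Concentration = 1923 mg ÷ 37 mL = 51.97297 mg/mL = 51972.97 mcg/mL
Rate = 230460 mcg/hr ÷ 51972.97 mcg/mL = 4.434228 mL/hr
Volume infused so far = 4.434228 mL/hr × 2 hr = 8.868456 mL
Volume remaining = 37 − 8.868456 = 28.13154 mL
New rate:
Dose = 45.4 mcg/kg/min × 115 kg = 5221 mcg/min
5221 mcg/min × 60 min/hr = 313260 mcg/hr
Rate = 313260 mcg/hr ÷ 51972.97 mcg/mL = 6.027363 mL/hr
Time remaining = 28.13154 mL ÷ 6.027363 mL/hr = 4.667305 hr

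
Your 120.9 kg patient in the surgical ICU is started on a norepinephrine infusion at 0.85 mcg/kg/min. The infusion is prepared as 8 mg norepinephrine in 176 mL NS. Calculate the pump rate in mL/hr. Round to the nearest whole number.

136 mL/hr

Dose = 0.85 mcg/kg/min × 120.9 kg = 102.765 mcg/min
102.765 mcg/min × 60 min/hr = 6165.9 mcg/hr
Concentration = 8 mg ÷ 176 mL = 0.04545455 mg/mL = 45.45455 mcg/mL
Rate = 6165.9 mcg/hr ÷ 45.45455 mcg/mL = 135.6498 mL/hr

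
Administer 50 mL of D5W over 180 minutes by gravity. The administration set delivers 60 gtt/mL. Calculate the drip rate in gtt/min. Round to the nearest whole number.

17 gtt/min

50 mL ÷ (180 min) = 0.2777778 mL/min
0.2777778 mL/min × 60 gtt/mL = 16.66667 gtt/min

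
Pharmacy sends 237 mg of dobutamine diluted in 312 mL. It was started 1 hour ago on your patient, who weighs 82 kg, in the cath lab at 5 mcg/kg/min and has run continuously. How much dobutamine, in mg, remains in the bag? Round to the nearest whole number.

Dose = 5 mcg/kg/min × 82 kg = 410 mcg/min
410 mcg/min × 60 min/hr = 24600 mcg/hr
Concentration = 237 mg ÷ 312 mL = 0.7596154 mg/mL = 759.6154 mcg/mL
Rate = 24600 mcg/hr ÷ 759.6154 mcg/mL = 32.38481 mL/hr
Volume infused = 32.38481 mL/hr × 1 hr = 32.38481 mL
Volume remaining = 312 − 32.38481 = 279.6152 mL
Drug remaining = 279.6152 mL × 759.6154 mcg/mL = 212400 mcg = 212.4 mg

212 mg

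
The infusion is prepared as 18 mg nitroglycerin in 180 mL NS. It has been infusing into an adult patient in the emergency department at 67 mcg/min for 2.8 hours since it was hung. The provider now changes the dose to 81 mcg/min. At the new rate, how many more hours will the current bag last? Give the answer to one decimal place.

1.4 hours

Initial rate:
67 mcg/min × 60 min/hr = 4020 mcg/hr
Concentration = 18 mg ÷ 180 mL = 0.1 mg/mL = 100 mcg/mL
Rate = 4020 mcg/hr ÷ 100 mcg/mL = 40.2 mL/hr
Volume infused so far = 40.2 mL/hr × 2.8 hr = 112.56 mL
Volume remaining = 180 − 112.56 = 67.44 mL
New rate:
81 mcg/min × 60 min/hr = 4860 mcg/hr
Rate = 4860 mcg/hr ÷ 100 mcg/mL = 48.6 mL/hr
Time remaining = 67.44 mL ÷ 48.6 mL/hr = 1.387654 hr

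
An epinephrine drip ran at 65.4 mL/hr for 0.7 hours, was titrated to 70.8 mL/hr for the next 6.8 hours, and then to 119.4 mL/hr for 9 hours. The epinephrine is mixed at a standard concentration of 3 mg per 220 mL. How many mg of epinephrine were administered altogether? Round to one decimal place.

21.8 mg

Concentration = 3 mg ÷ 220 mL = 0.01363636 mg/mL
Stage 1: 65.4 mL/hr × 0.7 hr = 45.78 mL → 45.78 mL × 0.01363636 mg/mL = 0.6242727 mg
Stage 2: 70.8 mL/hr × 6.8 hr = 481.44 mL → 481.44 mL × 0.01363636 mg/mL = 6.565091 mg
Stage 3: 119.4 mL/hr × 9 hr = 1074.6 mL → 1074.6 mL × 0.01363636 mg/mL = 14.65364 mg
Total = 0.6242727 + 6.565091 + 14.65364 = 21.843 mg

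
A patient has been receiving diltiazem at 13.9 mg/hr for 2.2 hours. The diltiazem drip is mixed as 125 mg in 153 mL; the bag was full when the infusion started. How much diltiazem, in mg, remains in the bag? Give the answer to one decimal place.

Concentration = 125 mg ÷ 153 mL = 0.8169935 mg/mL
Rate = 13.9 mg/hr ÷ 0.8169935 mg/mL = 17.0136 mL/hr
Volume infused = 17.0136 mL/hr × 2.2 hr = 37.42992 mL
Volume remaining = 153 − 37.42992 = 115.5701 mL
Drug remaining = 115.5701 mL × 0.8169935 mg/mL = 94.42 mg

94.4 mg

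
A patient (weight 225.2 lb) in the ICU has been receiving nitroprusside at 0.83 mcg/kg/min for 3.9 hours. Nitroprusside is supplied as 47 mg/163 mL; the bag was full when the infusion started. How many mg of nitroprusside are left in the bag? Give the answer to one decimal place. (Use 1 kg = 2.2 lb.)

27.1 mg

Weight = 225.2 lb ÷ 2.2 lb/kg = 102.3636 kg
Dose = 0.83 mcg/kg/min × 102.3636 kg = 84.96182 mcg/min
84.96182 mcg/min × 60 min/hr = 5097.709 mcg/hr
Concentration = 47 mg ÷ 163 mL = 0.2883436 mg/mL = 288.3436 mcg/mL
Rate = 5097.709 mcg/hr ÷ 288.3436 mcg/mL = 17.67929 mL/hr
Volume infused = 17.67929 mL/hr × 3.9 hr = 68.94923 mL
Volume remaining = 163 − 68.94923 = 94.05077 mL
Drug remaining = 94.05077 mL × 288.3436 mcg/mL = 27118.93 mcg = 27.11893 mg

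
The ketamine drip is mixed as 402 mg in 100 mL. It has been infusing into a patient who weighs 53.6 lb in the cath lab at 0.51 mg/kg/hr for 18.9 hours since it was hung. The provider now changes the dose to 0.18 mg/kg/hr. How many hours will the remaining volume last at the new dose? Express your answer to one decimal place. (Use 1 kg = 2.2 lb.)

38.1 hours

Initial rate:
Weight = 53.6 lb ÷ 2.2 lb/kg = 24.36364 kg
Dose = 0.51 mg/kg/hr × 24.36364 kg = 12.42545 mg/hr
Concentration = 402 mg ÷ 100 mL = 4.02 mg/mL
Rate = 12.42545 mg/hr ÷ 4.02 mg/mL = 3.090909 mL/hr
Volume infused so far = 3.090909 mL/hr × 18.9 hr = 58.41818 mL
Volume remaining = 100 − 58.41818 = 41.58182 mL
New rate:
Dose = 0.18 mg/kg/hr × 24.36364 kg = 4.385455 mg/hr
Rate = 4.385455 mg/hr ÷ 4.02 mg/mL = 1.090909 mL/hr
Time remaining = 41.58182 mL ÷ 1.090909 mL/hr = 38.11667 hr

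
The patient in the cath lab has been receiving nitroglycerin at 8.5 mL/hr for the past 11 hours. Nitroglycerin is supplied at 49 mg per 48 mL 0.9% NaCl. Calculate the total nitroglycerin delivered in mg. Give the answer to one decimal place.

95.4 mg

Concentration = 49 mg ÷ 48 mL = 1.020833 mg/mL = 1020.833 mcg/mL
Drug rate = 8.5 mL/hr × 1020.833 mcg/mL = 8677.083 mcg/hr
Total = 8677.083 mcg/hr × 11 hr = 95447.92 mcg = 95.44792 mg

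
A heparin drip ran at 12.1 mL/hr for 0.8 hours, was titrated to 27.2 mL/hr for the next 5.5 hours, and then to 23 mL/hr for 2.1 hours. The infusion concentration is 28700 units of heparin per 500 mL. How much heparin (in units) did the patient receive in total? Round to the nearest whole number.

11915 units

Concentration = 28700 units ÷ 500 mL = 57.4 units/mL
Stage 1: 12.1 mL/hr × 0.8 hr = 9.68 mL → 9.68 mL × 57.4 units/mL = 555.632 units
Stage 2: 27.2 mL/hr × 5.5 hr = 149.6 mL → 149.6 mL × 57.4 units/mL = 8587.04 units
Stage 3: 23 mL/hr × 2.1 hr = 48.3 mL → 48.3 mL × 57.4 units/mL = 2772.42 units
Total = 555.632 + 8587.04 + 2772.42 = 11915.09 units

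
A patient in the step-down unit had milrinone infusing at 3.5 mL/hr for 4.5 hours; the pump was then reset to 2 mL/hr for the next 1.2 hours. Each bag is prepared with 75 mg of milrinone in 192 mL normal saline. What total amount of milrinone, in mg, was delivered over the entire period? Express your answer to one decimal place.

Concentration = 75 mg ÷ 192 mL = 0.390625 mg/mL
Stage 1: 3.5 mL/hr × 4.5 hr = 15.75 mL → 15.75 mL × 0.390625 mg/mL = 6.152344 mg
Stage 2: 2 mL/hr × 1.2 hr = 2.4 mL → 2.4 mL × 0.390625 mg/mL = 0.9375 mg
Total = 6.152344 + 0.9375 = 7.089844 mg

7.1 mg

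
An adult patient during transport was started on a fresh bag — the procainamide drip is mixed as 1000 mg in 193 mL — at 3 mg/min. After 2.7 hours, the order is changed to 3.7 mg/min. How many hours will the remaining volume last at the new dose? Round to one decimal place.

2.3 hours

Initial rate:
3 mg/min × 60 min/hr = 180 mg/hr
Concentration = 1000 mg ÷ 193 mL = 5.181347 mg/mL
Rate = 180 mg/hr ÷ 5.181347 mg/mL = 34.74 mL/hr
Volume infused so far = 34.74 mL/hr × 2.7 hr = 93.798 mL
Volume remaining = 193 − 93.798 = 99.202 mL
New rate:
3.7 mg/min × 60 min/hr = 222 mg/hr
Rate = 222 mg/hr ÷ 5.181347 mg/mL = 42.846 mL/hr
Time remaining = 99.202 mL ÷ 42.846 mL/hr = 2.315315 hr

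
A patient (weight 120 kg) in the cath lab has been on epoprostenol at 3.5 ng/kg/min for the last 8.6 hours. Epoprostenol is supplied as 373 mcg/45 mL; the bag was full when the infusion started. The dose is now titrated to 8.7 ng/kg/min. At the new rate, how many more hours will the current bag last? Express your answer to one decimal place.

Initial rate:
Dose = 3.5 ng/kg/min × 120 kg = 420 ng/min
420 ng/min × 60 min/hr = 25200 ng/hr
Concentration = 373 mcg ÷ 45 mL = 8.288889 mcg/mL = 8288.889 ng/mL
Rate = 25200 ng/hr ÷ 8288.889 ng/mL = 3.040214 mL/hr
Volume infused so far = 3.040214 mL/hr × 8.6 hr = 26.14584 mL
Volume remaining = 45 − 26.14584 = 18.85416 mL
New rate:
Dose = 8.7 ng/kg/min × 120 kg = 1044 ng/min
1044 ng/min × 60 min/hr = 62640 ng/hr
Rate = 62640 ng/hr ÷ 8288.889 ng/mL = 7.557105 mL/hr
Time remaining = 18.85416 mL ÷ 7.557105 mL/hr = 2.494891 hr

2.5 hours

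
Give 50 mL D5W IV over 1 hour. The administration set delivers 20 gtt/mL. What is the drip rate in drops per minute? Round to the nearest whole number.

17 gtt/min

50 mL ÷ (1 hr × 60 = 60 min) = 0.8333333 mL/min
0.8333333 mL/min × 20 gtt/mL = 16.66667 gtt/min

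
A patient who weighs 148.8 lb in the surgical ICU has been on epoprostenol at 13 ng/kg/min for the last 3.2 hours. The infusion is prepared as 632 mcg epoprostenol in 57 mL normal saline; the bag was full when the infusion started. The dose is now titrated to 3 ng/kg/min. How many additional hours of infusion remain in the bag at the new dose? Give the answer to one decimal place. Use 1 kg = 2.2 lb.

Initial rate:
Weight = 148.8 lb ÷ 2.2 lb/kg = 67.63636 kg
Dose = 13 ng/kg/min × 67.63636 kg = 879.2727 ng/min
879.2727 ng/min × 60 min/hr = 52756.36 ng/hr
Concentration = 632 mcg ÷ 57 mL = 11.08772 mcg/mL = 11087.72 ng/mL
Rate = 52756.36 ng/hr ÷ 11087.72 ng/mL = 4.75809 mL/hr
Volume infused so far = 4.75809 mL/hr × 3.2 hr = 15.22589 mL
Volume remaining = 57 − 15.22589 = 41.77411 mL
New rate:
Dose = 3 ng/kg/min × 67.63636 kg = 202.9091 ng/min
202.9091 ng/min × 60 min/hr = 12174.55 ng/hr
Rate = 12174.55 ng/hr ÷ 11087.72 ng/mL = 1.098021 mL/hr
Time remaining = 41.77411 mL ÷ 1.098021 mL/hr = 38.04492 hr

38.0 hours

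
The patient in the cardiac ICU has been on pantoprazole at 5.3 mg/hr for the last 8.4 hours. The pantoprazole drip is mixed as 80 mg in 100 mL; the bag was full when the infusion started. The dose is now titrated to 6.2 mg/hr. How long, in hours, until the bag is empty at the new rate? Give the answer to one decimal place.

5.7 hours

Initial rate:
Concentration = 80 mg ÷ 100 mL = 0.8 mg/mL
Rate = 5.3 mg/hr ÷ 0.8 mg/mL = 6.625 mL/hr
Volume infused so far = 6.625 mL/hr × 8.4 hr = 55.65 mL
Volume remaining = 100 − 55.65 = 44.35 mL
New rate:
Rate = 6.2 mg/hr ÷ 0.8 mg/mL = 7.75 mL/hr
Time remaining = 44.35 mL ÷ 7.75 mL/hr = 5.722581 hr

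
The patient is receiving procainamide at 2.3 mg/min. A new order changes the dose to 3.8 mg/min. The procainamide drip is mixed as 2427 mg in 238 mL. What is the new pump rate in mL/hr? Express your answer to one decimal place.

3.8 mg/min × 60 min/hr = 228 mg/hr
Concentration = 2427 mg ÷ 238 mL = 10.19748 mg/mL
Rate = 228 mg/hr ÷ 10.19748 mg/mL = 22.35847 mL/hr

22.4 mL/hr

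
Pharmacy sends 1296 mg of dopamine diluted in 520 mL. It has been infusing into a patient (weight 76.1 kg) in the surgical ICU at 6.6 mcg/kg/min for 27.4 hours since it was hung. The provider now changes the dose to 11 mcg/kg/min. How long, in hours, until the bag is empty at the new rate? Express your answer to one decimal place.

Initial rate:
Dose = 6.6 mcg/kg/min × 76.1 kg = 502.26 mcg/min
502.26 mcg/min × 60 min/hr = 30135.6 mcg/hr
Concentration = 1296 mg ÷ 520 mL = 2.492308 mg/mL = 2492.308 mcg/mL
Rate = 30135.6 mcg/hr ÷ 2492.308 mcg/mL = 12.09144 mL/hr
Volume infused so far = 12.09144 mL/hr × 27.4 hr = 331.3056 mL
Volume remaining = 520 − 331.3056 = 188.6944 mL
New rate:
Dose = 11 mcg/kg/min × 76.1 kg = 837.1 mcg/min
837.1 mcg/min × 60 min/hr = 50226 mcg/hr
Rate = 50226 mcg/hr ÷ 2492.308 mcg/mL = 20.15241 mL/hr
Time remaining = 188.6944 mL ÷ 20.15241 mL/hr = 9.363369 hr

9.4 hours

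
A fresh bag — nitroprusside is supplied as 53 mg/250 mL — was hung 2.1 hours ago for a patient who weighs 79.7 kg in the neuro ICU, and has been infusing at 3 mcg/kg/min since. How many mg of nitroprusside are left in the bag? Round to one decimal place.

22.9 mg

Dose = 3 mcg/kg/min × 79.7 kg = 239.1 mcg/min
239.1 mcg/min × 60 min/hr = 14346 mcg/hr
Concentration = 53 mg ÷ 250 mL = 0.212 mg/mL = 212 mcg/mL
Rate = 14346 mcg/hr ÷ 212 mcg/mL = 67.66981 mL/hr
Volume infused = 67.66981 mL/hr × 2.1 hr = 142.1066 mL
Volume remaining = 250 − 142.1066 = 107.8934 mL
Drug remaining = 107.8934 mL × 212 mcg/mL = 22873.4 mcg = 22.8734 mg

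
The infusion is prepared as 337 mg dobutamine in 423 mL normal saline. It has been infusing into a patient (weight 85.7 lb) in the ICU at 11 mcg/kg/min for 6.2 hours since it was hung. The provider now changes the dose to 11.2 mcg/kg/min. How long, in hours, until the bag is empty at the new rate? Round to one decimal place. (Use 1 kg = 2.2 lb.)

Initial rate:
Weight = 85.7 lb ÷ 2.2 lb/kg = 38.95455 kg
Dose = 11 mcg/kg/min × 38.95455 kg = 428.5 mcg/min
428.5 mcg/min × 60 min/hr = 25710 mcg/hr
Concentration = 337 mg ÷ 423 mL = 0.7966903 mg/mL = 796.6903 mcg/mL
Rate = 25710 mcg/hr ÷ 796.6903 mcg/mL = 32.27101 mL/hr
Volume infused so far = 32.27101 mL/hr × 6.2 hr = 200.0803 mL
Volume remaining = 423 − 200.0803 = 222.9197 mL
New rate:
Dose = 11.2 mcg/kg/min × 38.95455 kg = 436.2909 mcg/min
436.2909 mcg/min × 60 min/hr = 26177.45 mcg/hr
Rate = 26177.45 mcg/hr ÷ 796.6903 mcg/mL = 32.85775 mL/hr
Time remaining = 222.9197 mL ÷ 32.85775 mL/hr = 6.784388 hr

6.8 hours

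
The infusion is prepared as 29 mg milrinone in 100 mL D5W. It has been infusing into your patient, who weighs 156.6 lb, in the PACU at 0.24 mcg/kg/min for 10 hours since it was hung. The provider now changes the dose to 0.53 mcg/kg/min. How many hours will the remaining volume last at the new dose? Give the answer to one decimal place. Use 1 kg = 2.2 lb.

Initial rate:
Weight = 156.6 lb ÷ 2.2 lb/kg = 71.18182 kg
Dose = 0.24 mcg/kg/min × 71.18182 kg = 17.08364 mcg/min
17.08364 mcg/min × 60 min/hr = 1025.018 mcg/hr
Concentration = 29 mg ÷ 100 mL = 0.29 mg/mL = 290 mcg/mL
Rate = 1025.018 mcg/hr ÷ 290 mcg/mL = 3.534545 mL/hr
Volume infused so far = 3.534545 mL/hr × 10 hr = 35.34545 mL
Volume remaining = 100 − 35.34545 = 64.65455 mL
New rate:
Dose = 0.53 mcg/kg/min × 71.18182 kg = 37.72636 mcg/min
37.72636 mcg/min × 60 min/hr = 2263.582 mcg/hr
Rate = 2263.582 mcg/hr ÷ 290 mcg/mL = 7.805455 mL/hr
Time remaining = 64.65455 mL ÷ 7.805455 mL/hr = 8.283252 hr

8.3 hours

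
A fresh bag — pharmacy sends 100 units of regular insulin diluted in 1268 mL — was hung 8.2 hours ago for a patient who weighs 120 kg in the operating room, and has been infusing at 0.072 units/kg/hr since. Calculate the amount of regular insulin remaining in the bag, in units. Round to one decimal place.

Dose = 0.072 units/kg/hr × 120 kg = 8.64 units/hr
Concentration = 100 units ÷ 1268 mL = 0.07886435 units/mL
Rate = 8.64 units/hr ÷ 0.07886435 units/mL = 109.5552 mL/hr
Volume infused = 109.5552 mL/hr × 8.2 hr = 898.3526 mL
Volume remaining = 1268 − 898.3526 = 369.6474 mL
Drug remaining = 369.6474 mL × 0.07886435 units/mL = 29.152 units

29.2 units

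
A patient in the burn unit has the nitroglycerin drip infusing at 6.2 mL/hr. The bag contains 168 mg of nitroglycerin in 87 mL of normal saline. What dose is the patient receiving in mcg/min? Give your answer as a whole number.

Concentration = 168 mg ÷ 87 mL = 1.931034 mg/mL = 1931.034 mcg/mL
Drug rate = 6.2 mL/hr × 1931.034 mcg/mL = 11972.41 mcg/hr
11972.41 mcg/hr ÷ 60 min/hr = 199.5402 mcg/min

200 mcg/min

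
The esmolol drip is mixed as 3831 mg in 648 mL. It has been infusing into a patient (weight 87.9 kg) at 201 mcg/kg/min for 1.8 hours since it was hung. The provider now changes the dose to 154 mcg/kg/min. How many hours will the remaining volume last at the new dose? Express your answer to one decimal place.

Initial rate:
Dose = 201 mcg/kg/min × 87.9 kg = 17667.9 mcg/min
17667.9 mcg/min × 60 min/hr = 1060074 mcg/hr
Concentration = 3831 mg ÷ 648 mL = 5.912037 mg/mL = 5912.037 mcg/mL
Rate = 1060074 mcg/hr ÷ 5912.037 mcg/mL = 179.3077 mL/hr
Volume infused so far = 179.3077 mL/hr × 1.8 hr = 322.7539 mL
Volume remaining = 648 − 322.7539 = 325.2461 mL
New rate:
Dose = 154 mcg/kg/min × 87.9 kg = 13536.6 mcg/min
13536.6 mcg/min × 60 min/hr = 812196 mcg/hr
Rate = 812196 mcg/hr ÷ 5912.037 mcg/mL = 137.3801 mL/hr
Time remaining = 325.2461 mL ÷ 137.3801 mL/hr = 2.367491 hr

2.4 hours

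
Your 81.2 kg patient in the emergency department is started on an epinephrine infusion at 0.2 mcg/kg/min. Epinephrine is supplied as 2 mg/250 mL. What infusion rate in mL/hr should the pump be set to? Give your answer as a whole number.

Dose = 0.2 mcg/kg/min × 81.2 kg = 16.24 mcg/min
16.24 mcg/min × 60 min/hr = 974.4 mcg/hr
Concentration = 2 mg ÷ 250 mL = 0.008 mg/mL = 8 mcg/mL
Rate = 974.4 mcg/hr ÷ 8 mcg/mL = 121.8 mL/hr

122 mL/hr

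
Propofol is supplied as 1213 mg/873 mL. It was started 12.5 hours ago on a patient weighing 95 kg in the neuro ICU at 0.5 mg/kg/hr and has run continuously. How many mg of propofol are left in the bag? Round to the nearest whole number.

619 mg

Dose = 0.5 mg/kg/hr × 95 kg = 47.5 mg/hr
Concentration = 1213 mg ÷ 873 mL = 1.389462 mg/mL
Rate = 47.5 mg/hr ÷ 1.389462 mg/mL = 34.1859 mL/hr
Volume infused = 34.1859 mL/hr × 12.5 hr = 427.3238 mL
Volume remaining = 873 − 427.3238 = 445.6762 mL
Drug remaining = 445.6762 mL × 1.389462 mg/mL = 619.25 mg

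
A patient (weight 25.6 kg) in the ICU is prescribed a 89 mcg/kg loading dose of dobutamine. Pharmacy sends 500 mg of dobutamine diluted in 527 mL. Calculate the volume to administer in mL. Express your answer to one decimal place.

Dose = 89 mcg/kg × 25.6 kg = 2278.4 mcg
Concentration = 500 mg ÷ 527 mL = 0.9487666 mg/mL = 948.7666 mcg/mL
Volume = 2278.4 mcg ÷ 948.7666 mcg/mL = 2.401434 mL

2.4 mL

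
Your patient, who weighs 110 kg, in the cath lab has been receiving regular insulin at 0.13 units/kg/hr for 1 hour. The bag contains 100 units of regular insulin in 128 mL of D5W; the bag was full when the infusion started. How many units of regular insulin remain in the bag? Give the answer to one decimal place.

85.7 units

Dose = 0.13 units/kg/hr × 110 kg = 14.3 units/hr
Concentration = 100 units ÷ 128 mL = 0.78125 units/mL
Rate = 14.3 units/hr ÷ 0.78125 units/mL = 18.304 mL/hr
Volume infused = 18.304 mL/hr × 1 hr = 18.304 mL
Volume remaining = 128 − 18.304 = 109.696 mL
Drug remaining = 109.696 mL × 0.78125 units/mL = 85.7 units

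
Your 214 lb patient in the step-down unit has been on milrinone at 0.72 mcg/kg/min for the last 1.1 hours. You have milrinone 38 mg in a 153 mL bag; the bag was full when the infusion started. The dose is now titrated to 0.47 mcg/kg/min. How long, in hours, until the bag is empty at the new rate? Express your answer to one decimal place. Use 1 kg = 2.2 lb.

Initial rate:
Weight = 214 lb ÷ 2.2 lb/kg = 97.27273 kg
Dose = 0.72 mcg/kg/min × 97.27273 kg = 70.03636 mcg/min
70.03636 mcg/min × 60 min/hr = 4202.182 mcg/hr
Concentration = 38 mg ÷ 153 mL = 0.248366 mg/mL = 248.366 mcg/mL
Rate = 4202.182 mcg/hr ÷ 248.366 mcg/mL = 16.91931 mL/hr
Volume infused so far = 16.91931 mL/hr × 1.1 hr = 18.61124 mL
Volume remaining = 153 − 18.61124 = 134.3888 mL
New rate:
Dose = 0.47 mcg/kg/min × 97.27273 kg = 45.71818 mcg/min
45.71818 mcg/min × 60 min/hr = 2743.091 mcg/hr
Rate = 2743.091 mcg/hr ÷ 248.366 mcg/mL = 11.04455 mL/hr
Time remaining = 134.3888 mL ÷ 11.04455 mL/hr = 12.16788 hr

12.2 hours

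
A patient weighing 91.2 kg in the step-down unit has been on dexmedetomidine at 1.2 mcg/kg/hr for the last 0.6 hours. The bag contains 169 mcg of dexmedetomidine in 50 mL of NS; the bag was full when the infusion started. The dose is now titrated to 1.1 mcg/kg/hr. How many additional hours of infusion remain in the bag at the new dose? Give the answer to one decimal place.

Initial rate:
Dose = 1.2 mcg/kg/hr × 91.2 kg = 109.44 mcg/hr
Concentration = 169 mcg ÷ 50 mL = 3.38 mcg/mL
Rate = 109.44 mcg/hr ÷ 3.38 mcg/mL = 32.3787 mL/hr
Volume infused so far = 32.3787 mL/hr × 0.6 hr = 19.42722 mL
Volume remaining = 50 − 19.42722 = 30.57278 mL
New rate:
Dose = 1.1 mcg/kg/hr × 91.2 kg = 100.32 mcg/hr
Rate = 100.32 mcg/hr ÷ 3.38 mcg/mL = 29.68047 mL/hr
Time remaining = 30.57278 mL ÷ 29.68047 mL/hr = 1.030064 hr

1.0 hours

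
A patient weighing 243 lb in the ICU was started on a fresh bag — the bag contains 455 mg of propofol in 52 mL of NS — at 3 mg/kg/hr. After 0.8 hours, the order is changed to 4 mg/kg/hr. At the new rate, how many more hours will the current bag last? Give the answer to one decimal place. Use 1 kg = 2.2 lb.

Initial rate:
Weight = 243 lb ÷ 2.2 lb/kg = 110.4545 kg
Dose = 3 mg/kg/hr × 110.4545 kg = 331.3636 mg/hr
Concentration = 455 mg ÷ 52 mL = 8.75 mg/mL
Rate = 331.3636 mg/hr ÷ 8.75 mg/mL = 37.87013 mL/hr
Volume infused so far = 37.87013 mL/hr × 0.8 hr = 30.2961 mL
Volume remaining = 52 − 30.2961 = 21.7039 mL
New rate:
Dose = 4 mg/kg/hr × 110.4545 kg = 441.8182 mg/hr
Rate = 441.8182 mg/hr ÷ 8.75 mg/mL = 50.49351 mL/hr
Time remaining = 21.7039 mL ÷ 50.49351 mL/hr = 0.4298354 hr

0.4 hours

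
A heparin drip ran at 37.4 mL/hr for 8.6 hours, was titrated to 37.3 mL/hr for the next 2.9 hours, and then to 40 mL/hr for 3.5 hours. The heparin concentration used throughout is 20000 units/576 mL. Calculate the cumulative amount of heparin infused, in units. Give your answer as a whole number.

19785 units

Concentration = 20000 units ÷ 576 mL = 34.72222 units/mL
Stage 1: 37.4 mL/hr × 8.6 hr = 321.64 mL → 321.64 mL × 34.72222 units/mL = 11168.06 units
Stage 2: 37.3 mL/hr × 2.9 hr = 108.17 mL → 108.17 mL × 34.72222 units/mL = 3755.903 units
Stage 3: 40 mL/hr × 3.5 hr = 140 mL → 140 mL × 34.72222 units/mL = 4861.111 units
Total = 11168.06 + 3755.903 + 4861.111 = 19785.07 units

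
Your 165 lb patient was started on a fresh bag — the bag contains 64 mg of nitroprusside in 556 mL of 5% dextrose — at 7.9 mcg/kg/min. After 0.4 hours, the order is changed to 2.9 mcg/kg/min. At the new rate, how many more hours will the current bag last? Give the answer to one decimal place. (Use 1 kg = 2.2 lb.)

3.8 hours

Initial rate:
Weight = 165 lb ÷ 2.2 lb/kg = 75 kg
Dose = 7.9 mcg/kg/min × 75 kg = 592.5 mcg/min
592.5 mcg/min × 60 min/hr = 35550 mcg/hr
Concentration = 64 mg ÷ 556 mL = 0.1151079 mg/mL = 115.1079 mcg/mL
Rate = 35550 mcg/hr ÷ 115.1079 mcg/mL = 308.8406 mL/hr
Volume infused so far = 308.8406 mL/hr × 0.4 hr = 123.5362 mL
Volume remaining = 556 − 123.5362 = 432.4638 mL
New rate:
Dose = 2.9 mcg/kg/min × 75 kg = 217.5 mcg/min
217.5 mcg/min × 60 min/hr = 13050 mcg/hr
Rate = 13050 mcg/hr ÷ 115.1079 mcg/mL = 113.3719 mL/hr
Time remaining = 432.4638 mL ÷ 113.3719 mL/hr = 3.814559 hr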